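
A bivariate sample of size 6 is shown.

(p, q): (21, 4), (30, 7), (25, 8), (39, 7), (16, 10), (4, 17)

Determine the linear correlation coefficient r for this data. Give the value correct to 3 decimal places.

-0.740

n = 6, Σp = 135, Σq = 53, Σp² = 3759, Σq² = 567, Σpq = 995
nΣpq − ΣpΣq = 5970 − 7155 = -1185
nΣp² − (Σp)² = 22554 − 18225 = 4329; nΣq² − (Σq)² = 3402 − 2809 = 593
r = -1185 / √(4329 × 593) = -1185 / 1602.2163 ≈ -0.740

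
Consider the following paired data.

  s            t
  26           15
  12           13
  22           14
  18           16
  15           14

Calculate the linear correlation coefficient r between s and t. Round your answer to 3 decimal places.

0.506

n = 5, Σs = 93, Σt = 72, Σs² = 1853, Σt² = 1042, Σst = 1352
nΣst − ΣsΣt = 6760 − 6696 = 64
nΣs² − (Σs)² = 9265 − 8649 = 616; nΣt² − (Σt)² = 5210 − 5184 = 26
r = 64 / √(616 × 26) = 64 / 126.5543 ≈ 0.506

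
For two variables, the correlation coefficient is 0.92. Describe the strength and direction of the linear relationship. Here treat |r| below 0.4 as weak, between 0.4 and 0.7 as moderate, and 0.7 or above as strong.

r = 0.92 > 0 so the relationship is positive.
|r| = 0.92, which falls in the strong range.

strong positive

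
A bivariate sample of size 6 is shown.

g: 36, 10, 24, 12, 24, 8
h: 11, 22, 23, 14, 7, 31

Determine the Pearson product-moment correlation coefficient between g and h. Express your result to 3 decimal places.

-0.621

n = 6, Σg = 114, Σh = 108, Σg² = 2756, Σh² = 2340, Σgh = 1752
nΣgh − ΣgΣh = 10512 − 12312 = -1800
nΣg² − (Σg)² = 16536 − 12996 = 3540; nΣh² − (Σh)² = 14040 − 11664 = 2376
r = -1800 / √(3540 × 2376) = -1800 / 2900.1793 ≈ -0.621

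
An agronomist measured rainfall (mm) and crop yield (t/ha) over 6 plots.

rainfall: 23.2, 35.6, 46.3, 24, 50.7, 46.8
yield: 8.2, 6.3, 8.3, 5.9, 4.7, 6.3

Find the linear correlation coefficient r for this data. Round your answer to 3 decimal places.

n = 6, Σx = 226.6, Σy = 39.7, Σx² = 9286.02, Σy² = 272.41, Σxy = 1473.54
nΣxy − ΣxΣy = 8841.24 − 8996.02 = -154.78
nΣx² − (Σx)² = 55716.12 − 51347.56 = 4368.56; nΣy² − (Σy)² = 1634.46 − 1576.09 = 58.37
r = -154.78 / √(4368.56 × 58.37) = -154.78 / 504.9682 ≈ -0.307

-0.307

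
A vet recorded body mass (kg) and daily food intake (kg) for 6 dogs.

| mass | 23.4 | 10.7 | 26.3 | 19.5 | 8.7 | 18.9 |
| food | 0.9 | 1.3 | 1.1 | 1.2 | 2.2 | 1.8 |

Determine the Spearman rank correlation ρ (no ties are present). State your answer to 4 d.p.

-0.8857

Rank mass: 5, 2, 6, 4, 1, 3
Rank food: 1, 4, 2, 3, 6, 5
d = rank(mass) − rank(food): 4, -2, 4, 1, -5, -2; Σd² = 66
ρ = 1 − 6Σd² / [n(n²−1)] = 1 − 6×66 / (6×35) = 1 − 396/210 ≈ -0.8857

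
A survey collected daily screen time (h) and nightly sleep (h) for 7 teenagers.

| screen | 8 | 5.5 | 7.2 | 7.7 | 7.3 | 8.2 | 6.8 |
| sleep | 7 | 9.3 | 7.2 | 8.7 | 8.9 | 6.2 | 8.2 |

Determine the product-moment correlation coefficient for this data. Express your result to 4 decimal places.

n = 7, Σx = 50.7, Σy = 55.5, Σx² = 372.15, Σy² = 447.91, Σxy = 397.55
nΣxy − ΣxΣy = 2782.85 − 2813.85 = -31
nΣx² − (Σx)² = 2605.05 − 2570.49 = 34.56; nΣy² − (Σy)² = 3135.37 − 3080.25 = 55.12
r = -31 / √(34.56 × 55.12) = -31 / 43.6457 ≈ -0.7103

-0.7103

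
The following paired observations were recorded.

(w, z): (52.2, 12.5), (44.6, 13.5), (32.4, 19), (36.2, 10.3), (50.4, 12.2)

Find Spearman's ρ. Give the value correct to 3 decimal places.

Rank w: 5, 3, 1, 2, 4
Rank z: 3, 4, 5, 1, 2
d = rank(w) − rank(z): 2, -1, -4, 1, 2; Σd² = 26
ρ = 1 − 6Σd² / [n(n²−1)] = 1 − 6×26 / (5×24) = 1 − 156/120 ≈ -0.300

-0.300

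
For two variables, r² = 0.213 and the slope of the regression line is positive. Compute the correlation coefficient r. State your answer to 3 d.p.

0.462

|r| = √0.213 = 0.462
The association is positive, so r = 0.462.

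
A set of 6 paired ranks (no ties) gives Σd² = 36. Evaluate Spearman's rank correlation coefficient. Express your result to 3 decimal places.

-0.029

ρ = 1 − 6Σd² / [n(n²−1)] = 1 − 6×36 / (6×35)
  = 1 − 216/210 = 1 − 1.0286 ≈ -0.029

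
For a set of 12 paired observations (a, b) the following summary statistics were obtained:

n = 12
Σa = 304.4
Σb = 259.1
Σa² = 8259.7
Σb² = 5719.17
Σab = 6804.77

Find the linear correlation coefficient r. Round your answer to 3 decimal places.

r = (nΣab − ΣaΣb) / √[(nΣa² − (Σa)²)(nΣb² − (Σb)²)]
Numerator: 12×6804.77 − 304.4×259.1 = 2787.2
Denominator: √[(99116.4 − 92659.36)(68630.04 − 67132.81)] = √[6457.04 × 1497.23] = 3109.2883
r = 2787.2 / 3109.2883 ≈ 0.896

0.896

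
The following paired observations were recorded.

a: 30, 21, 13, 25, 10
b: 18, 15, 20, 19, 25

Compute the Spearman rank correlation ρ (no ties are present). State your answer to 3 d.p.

-0.700

Rank a: 5, 3, 2, 4, 1
Rank b: 2, 1, 4, 3, 5
d = rank(a) − rank(b): 3, 2, -2, 1, -4; Σd² = 34
ρ = 1 − 6Σd² / [n(n²−1)] = 1 − 6×34 / (5×24) = 1 − 204/120 ≈ -0.700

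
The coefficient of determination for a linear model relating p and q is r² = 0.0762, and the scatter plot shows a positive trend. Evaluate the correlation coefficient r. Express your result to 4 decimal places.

|r| = √0.0762 = 0.2760
The association is positive, so r = 0.2760.

0.2760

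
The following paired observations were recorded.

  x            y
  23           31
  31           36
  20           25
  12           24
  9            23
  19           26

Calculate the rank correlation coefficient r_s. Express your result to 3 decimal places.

Rank x: 5, 6, 4, 2, 1, 3
Rank y: 5, 6, 3, 2, 1, 4
d = rank(x) − rank(y): 0, 0, 1, 0, 0, -1; Σd² = 2
ρ = 1 − 6Σd² / [n(n²−1)] = 1 − 6×2 / (6×35) = 1 − 12/210 ≈ 0.943

0.943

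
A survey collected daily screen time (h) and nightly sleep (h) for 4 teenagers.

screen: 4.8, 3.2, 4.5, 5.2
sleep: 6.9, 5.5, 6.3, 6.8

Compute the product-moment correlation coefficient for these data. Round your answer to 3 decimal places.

0.959

n = 4, Σx = 17.7, Σy = 25.5, Σx² = 80.57, Σy² = 163.79, Σxy = 114.43
nΣxy − ΣxΣy = 457.72 − 451.35 = 6.37
nΣx² − (Σx)² = 322.28 − 313.29 = 8.99; nΣy² − (Σy)² = 655.16 − 650.25 = 4.91
r = 6.37 / √(8.99 × 4.91) = 6.37 / 6.6439 ≈ 0.959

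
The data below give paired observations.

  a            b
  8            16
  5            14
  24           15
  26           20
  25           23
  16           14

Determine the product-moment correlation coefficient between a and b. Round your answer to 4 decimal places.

n = 6, Σa = 104, Σb = 102, Σa² = 2222, Σb² = 1802, Σab = 1877
nΣab − ΣaΣb = 11262 − 10608 = 654
nΣa² − (Σa)² = 13332 − 10816 = 2516; nΣb² − (Σb)² = 10812 − 10404 = 408
r = 654 / √(2516 × 408) = 654 / 1013.1772 ≈ 0.6455

0.6455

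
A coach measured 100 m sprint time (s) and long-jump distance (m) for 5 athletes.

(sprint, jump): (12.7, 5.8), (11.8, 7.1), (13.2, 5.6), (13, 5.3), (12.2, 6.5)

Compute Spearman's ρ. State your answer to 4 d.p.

Rank sprint: 3, 1, 5, 4, 2
Rank jump: 3, 5, 2, 1, 4
d = rank(sprint) − rank(jump): 0, -4, 3, 3, -2; Σd² = 38
ρ = 1 − 6Σd² / [n(n²−1)] = 1 − 6×38 / (5×24) = 1 − 228/120 ≈ -0.9000

-0.9000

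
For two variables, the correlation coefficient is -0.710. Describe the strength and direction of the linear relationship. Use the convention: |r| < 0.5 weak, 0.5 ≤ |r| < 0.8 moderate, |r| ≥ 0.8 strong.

moderate negative

r = -0.710 < 0 so the relationship is negative.
|r| = 0.710, which falls in the moderate range.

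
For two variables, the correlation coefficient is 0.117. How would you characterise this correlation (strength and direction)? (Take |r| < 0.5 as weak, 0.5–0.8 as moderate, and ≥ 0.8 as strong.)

r = 0.117 > 0 so the relationship is positive.
|r| = 0.117, which falls in the weak range.

weak positive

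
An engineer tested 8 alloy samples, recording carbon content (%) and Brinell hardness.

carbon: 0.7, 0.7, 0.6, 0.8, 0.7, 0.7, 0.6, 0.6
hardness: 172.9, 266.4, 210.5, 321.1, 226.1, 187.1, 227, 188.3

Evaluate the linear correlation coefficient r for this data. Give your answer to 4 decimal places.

n = 8, Σx = 5.4, Σy = 1799.4, Σx² = 3.68, Σy² = 421392.34, Σxy = 1229.11
nΣxy − ΣxΣy = 9832.88 − 9716.76 = 116.12
nΣx² − (Σx)² = 29.44 − 29.16 = 0.28; nΣy² − (Σy)² = 3371138.72 − 3237840.36 = 133298.36
r = 116.12 / √(0.28 × 133298.36) = 116.12 / 193.1930 ≈ 0.6011

0.6011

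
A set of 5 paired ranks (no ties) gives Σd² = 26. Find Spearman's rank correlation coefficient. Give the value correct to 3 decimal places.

ρ = 1 − 6Σd² / [n(n²−1)] = 1 − 6×26 / (5×24)
  = 1 − 156/120 = 1 − 1.3000 ≈ -0.300

-0.300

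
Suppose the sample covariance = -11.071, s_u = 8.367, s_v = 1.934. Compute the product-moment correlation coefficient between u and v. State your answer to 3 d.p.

r = Cov(u,v) / (s_u · s_v) = -11.071 / (8.367 × 1.934)
  = -11.071 / 16.1818 ≈ -0.684

-0.684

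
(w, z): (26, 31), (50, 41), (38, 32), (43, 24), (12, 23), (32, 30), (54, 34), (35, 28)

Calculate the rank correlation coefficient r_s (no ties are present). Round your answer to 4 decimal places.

Rank w: 2, 7, 5, 6, 1, 3, 8, 4
Rank z: 5, 8, 6, 2, 1, 4, 7, 3
d = rank(w) − rank(z): -3, -1, -1, 4, 0, -1, 1, 1; Σd² = 30
ρ = 1 − 6Σd² / [n(n²−1)] = 1 − 6×30 / (8×63) = 1 − 180/504 ≈ 0.6429

0.6429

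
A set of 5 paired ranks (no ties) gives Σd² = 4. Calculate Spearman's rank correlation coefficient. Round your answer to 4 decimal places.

0.8000

ρ = 1 − 6Σd² / [n(n²−1)] = 1 − 6×4 / (5×24)
  = 1 − 24/120 = 1 − 0.20000 ≈ 0.8000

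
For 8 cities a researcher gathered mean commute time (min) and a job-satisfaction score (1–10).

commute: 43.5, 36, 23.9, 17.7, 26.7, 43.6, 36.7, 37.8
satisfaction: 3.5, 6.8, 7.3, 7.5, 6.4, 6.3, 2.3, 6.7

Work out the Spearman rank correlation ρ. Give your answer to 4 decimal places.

-0.7381

Rank commute: 7, 4, 2, 1, 3, 8, 5, 6
Rank satisfaction: 2, 6, 7, 8, 4, 3, 1, 5
d = rank(commute) − rank(satisfaction): 5, -2, -5, -7, -1, 5, 4, 1; Σd² = 146
ρ = 1 − 6Σd² / [n(n²−1)] = 1 − 6×146 / (8×63) = 1 − 876/504 ≈ -0.7381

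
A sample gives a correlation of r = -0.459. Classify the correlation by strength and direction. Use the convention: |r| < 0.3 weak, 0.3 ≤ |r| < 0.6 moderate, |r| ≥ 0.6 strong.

r = -0.459 < 0 so the relationship is negative.
|r| = 0.459, which falls in the moderate range.

moderate negative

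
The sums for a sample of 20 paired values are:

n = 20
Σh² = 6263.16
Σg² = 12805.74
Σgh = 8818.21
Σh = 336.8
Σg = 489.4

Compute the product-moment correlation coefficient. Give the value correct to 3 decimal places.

r = (nΣgh − ΣgΣh) / √[(nΣg² − (Σg)²)(nΣh² − (Σh)²)]
Numerator: 20×8818.21 − 489.4×336.8 = 11534.28
Denominator: √[(256114.8 − 239512.36)(125263.2 − 113434.24)] = √[16602.44 × 11828.96] = 14013.9073
r = 11534.28 / 14013.9073 ≈ 0.823

0.823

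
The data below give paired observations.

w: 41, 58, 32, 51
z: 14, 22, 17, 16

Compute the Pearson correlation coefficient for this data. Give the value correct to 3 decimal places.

n = 4, Σw = 182, Σz = 69, Σw² = 8670, Σz² = 1225, Σwz = 3210
nΣwz − ΣwΣz = 12840 − 12558 = 282
nΣw² − (Σw)² = 34680 − 33124 = 1556; nΣz² − (Σz)² = 4900 − 4761 = 139
r = 282 / √(1556 × 139) = 282 / 465.0634 ≈ 0.606

0.606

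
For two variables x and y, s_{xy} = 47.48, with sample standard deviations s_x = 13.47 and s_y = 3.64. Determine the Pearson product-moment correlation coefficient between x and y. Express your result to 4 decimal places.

r = Cov(x,y) / (s_x · s_y) = 47.48 / (13.47 × 3.64)
  = 47.48 / 49.0308 ≈ 0.9684

0.9684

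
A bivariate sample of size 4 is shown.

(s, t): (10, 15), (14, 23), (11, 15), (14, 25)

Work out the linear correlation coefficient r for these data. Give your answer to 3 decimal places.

n = 4, Σs = 49, Σt = 78, Σs² = 613, Σt² = 1604, Σst = 987
nΣst − ΣsΣt = 3948 − 3822 = 126
nΣs² − (Σs)² = 2452 − 2401 = 51; nΣt² − (Σt)² = 6416 − 6084 = 332
r = 126 / √(51 × 332) = 126 / 130.1230 ≈ 0.968

0.968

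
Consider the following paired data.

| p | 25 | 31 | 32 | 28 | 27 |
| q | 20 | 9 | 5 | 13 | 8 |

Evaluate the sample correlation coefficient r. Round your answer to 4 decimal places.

-0.8096

n = 5, Σp = 143, Σq = 55, Σp² = 4123, Σq² = 739, Σpq = 1519
nΣpq − ΣpΣq = 7595 − 7865 = -270
nΣp² − (Σp)² = 20615 − 20449 = 166; nΣq² − (Σq)² = 3695 − 3025 = 670
r = -270 / √(166 × 670) = -270 / 333.4966 ≈ -0.8096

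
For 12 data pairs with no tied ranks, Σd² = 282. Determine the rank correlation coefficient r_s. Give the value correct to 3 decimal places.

ρ = 1 − 6Σd² / [n(n²−1)] = 1 − 6×282 / (12×143)
  = 1 − 1692/1716 = 1 − 0.9860 ≈ 0.014

0.014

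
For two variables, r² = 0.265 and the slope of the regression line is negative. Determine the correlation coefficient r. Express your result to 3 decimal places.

-0.515

|r| = √0.265 = 0.515
The association is negative, so r = −0.515.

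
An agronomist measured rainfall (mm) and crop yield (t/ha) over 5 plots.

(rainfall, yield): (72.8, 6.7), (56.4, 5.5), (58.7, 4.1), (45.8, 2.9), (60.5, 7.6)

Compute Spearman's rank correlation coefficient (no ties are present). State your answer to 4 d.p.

Rank rainfall: 5, 2, 3, 1, 4
Rank yield: 4, 3, 2, 1, 5
d = rank(rainfall) − rank(yield): 1, -1, 1, 0, -1; Σd² = 4
ρ = 1 − 6Σd² / [n(n²−1)] = 1 − 6×4 / (5×24) = 1 − 24/120 ≈ 0.8000

0.8000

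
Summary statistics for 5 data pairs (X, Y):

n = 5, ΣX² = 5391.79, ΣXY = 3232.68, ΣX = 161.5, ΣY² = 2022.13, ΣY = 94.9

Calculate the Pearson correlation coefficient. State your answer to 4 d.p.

r = (nΣXY − ΣXΣY) / √[(nΣX² − (ΣX)²)(nΣY² − (ΣY)²)]
Numerator: 5×3232.68 − 161.5×94.9 = 837.05
Denominator: √[(26958.95 − 26082.25)(10110.65 − 9006.01)] = √[876.7 × 1104.64] = 984.0924
r = 837.05 / 984.0924 ≈ 0.8506

0.8506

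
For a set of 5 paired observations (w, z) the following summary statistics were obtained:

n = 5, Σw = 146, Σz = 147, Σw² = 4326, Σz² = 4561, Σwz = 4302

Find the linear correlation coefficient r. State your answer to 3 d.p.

r = (nΣwz − ΣwΣz) / √[(nΣw² − (Σw)²)(nΣz² − (Σz)²)]
Numerator: 5×4302 − 146×147 = 48
Denominator: √[(21630 − 21316)(22805 − 21609)] = √[314 × 1196] = 612.8164
r = 48 / 612.8164 ≈ 0.078

0.078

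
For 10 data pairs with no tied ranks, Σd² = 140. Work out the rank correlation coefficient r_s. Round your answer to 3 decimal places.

0.152

ρ = 1 − 6Σd² / [n(n²−1)] = 1 − 6×140 / (10×99)
  = 1 − 840/990 = 1 − 0.8485 ≈ 0.152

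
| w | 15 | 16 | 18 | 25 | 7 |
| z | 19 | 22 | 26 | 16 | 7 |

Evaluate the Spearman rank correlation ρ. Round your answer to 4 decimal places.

0.4000

Rank w: 2, 3, 4, 5, 1
Rank z: 3, 4, 5, 2, 1
d = rank(w) − rank(z): -1, -1, -1, 3, 0; Σd² = 12
ρ = 1 − 6Σd² / [n(n²−1)] = 1 − 6×12 / (5×24) = 1 − 72/120 ≈ 0.4000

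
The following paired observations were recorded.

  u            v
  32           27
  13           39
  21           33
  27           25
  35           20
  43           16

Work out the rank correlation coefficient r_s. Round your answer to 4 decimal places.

Rank u: 4, 1, 2, 3, 5, 6
Rank v: 4, 6, 5, 3, 2, 1
d = rank(u) − rank(v): 0, -5, -3, 0, 3, 5; Σd² = 68
ρ = 1 − 6Σd² / [n(n²−1)] = 1 − 6×68 / (6×35) = 1 − 408/210 ≈ -0.9429

-0.9429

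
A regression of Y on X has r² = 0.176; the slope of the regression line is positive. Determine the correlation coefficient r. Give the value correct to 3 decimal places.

0.420

|r| = √0.176 = 0.420
The association is positive, so r = 0.420.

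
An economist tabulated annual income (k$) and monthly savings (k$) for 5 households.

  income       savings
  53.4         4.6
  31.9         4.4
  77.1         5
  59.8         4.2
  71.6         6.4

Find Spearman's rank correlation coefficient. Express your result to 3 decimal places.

Rank income: 2, 1, 5, 3, 4
Rank savings: 3, 2, 4, 1, 5
d = rank(income) − rank(savings): -1, -1, 1, 2, -1; Σd² = 8
ρ = 1 − 6Σd² / [n(n²−1)] = 1 − 6×8 / (5×24) = 1 − 48/120 ≈ 0.600

0.600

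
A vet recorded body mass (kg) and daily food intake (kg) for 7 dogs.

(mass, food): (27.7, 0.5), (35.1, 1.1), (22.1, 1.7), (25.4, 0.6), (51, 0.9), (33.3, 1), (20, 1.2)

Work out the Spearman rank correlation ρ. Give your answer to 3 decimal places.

Rank mass: 4, 6, 2, 3, 7, 5, 1
Rank food: 1, 5, 7, 2, 3, 4, 6
d = rank(mass) − rank(food): 3, 1, -5, 1, 4, 1, -5; Σd² = 78
ρ = 1 − 6Σd² / [n(n²−1)] = 1 − 6×78 / (7×48) = 1 − 468/336 ≈ -0.393

-0.393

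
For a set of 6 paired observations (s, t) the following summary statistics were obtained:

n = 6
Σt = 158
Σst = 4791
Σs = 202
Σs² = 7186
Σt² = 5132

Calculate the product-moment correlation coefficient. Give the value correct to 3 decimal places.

r = (nΣst − ΣsΣt) / √[(nΣs² − (Σs)²)(nΣt² − (Σt)²)]
Numerator: 6×4791 − 202×158 = -3170
Denominator: √[(43116 − 40804)(30792 − 24964)] = √[2312 × 5828] = 3670.7405
r = -3170 / 3670.7405 ≈ -0.864

-0.864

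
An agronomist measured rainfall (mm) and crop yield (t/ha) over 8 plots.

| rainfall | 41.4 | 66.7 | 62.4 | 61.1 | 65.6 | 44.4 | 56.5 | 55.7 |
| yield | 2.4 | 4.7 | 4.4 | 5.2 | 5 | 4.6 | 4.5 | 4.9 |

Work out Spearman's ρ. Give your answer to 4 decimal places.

0.4286

Rank rainfall: 1, 8, 6, 5, 7, 2, 4, 3
Rank yield: 1, 5, 2, 8, 7, 4, 3, 6
d = rank(rainfall) − rank(yield): 0, 3, 4, -3, 0, -2, 1, -3; Σd² = 48
ρ = 1 − 6Σd² / [n(n²−1)] = 1 − 6×48 / (8×63) = 1 − 288/504 ≈ 0.4286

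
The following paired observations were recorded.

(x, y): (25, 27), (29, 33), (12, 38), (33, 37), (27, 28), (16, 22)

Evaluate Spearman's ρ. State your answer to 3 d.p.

0.143

Rank x: 3, 5, 1, 6, 4, 2
Rank y: 2, 4, 6, 5, 3, 1
d = rank(x) − rank(y): 1, 1, -5, 1, 1, 1; Σd² = 30
ρ = 1 − 6Σd² / [n(n²−1)] = 1 − 6×30 / (6×35) = 1 − 180/210 ≈ 0.143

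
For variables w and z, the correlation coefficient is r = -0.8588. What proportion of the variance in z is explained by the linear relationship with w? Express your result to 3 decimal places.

0.738

r² = (-0.8588)² = 0.738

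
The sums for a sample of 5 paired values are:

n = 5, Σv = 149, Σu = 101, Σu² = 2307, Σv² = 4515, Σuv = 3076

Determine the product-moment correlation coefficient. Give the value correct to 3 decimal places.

r = (nΣuv − ΣuΣv) / √[(nΣu² − (Σu)²)(nΣv² − (Σv)²)]
Numerator: 5×3076 − 101×149 = 331
Denominator: √[(11535 − 10201)(22575 − 22201)] = √[1334 × 374] = 706.3399
r = 331 / 706.3399 ≈ 0.469

0.469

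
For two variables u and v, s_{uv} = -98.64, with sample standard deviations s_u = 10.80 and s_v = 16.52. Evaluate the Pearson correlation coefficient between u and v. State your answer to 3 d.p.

r = Cov(u,v) / (s_u · s_v) = -98.64 / (10.80 × 16.52)
  = -98.64 / 178.4160 ≈ -0.553

-0.553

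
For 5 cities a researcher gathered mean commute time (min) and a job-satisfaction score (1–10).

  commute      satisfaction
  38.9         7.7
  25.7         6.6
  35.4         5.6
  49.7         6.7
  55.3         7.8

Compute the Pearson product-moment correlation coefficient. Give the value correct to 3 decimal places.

n = 5, Σx = 205, Σy = 34.4, Σx² = 8955.04, Σy² = 239.94, Σxy = 1431.72
nΣxy − ΣxΣy = 7158.6 − 7052 = 106.6
nΣx² − (Σx)² = 44775.2 − 42025 = 2750.2; nΣy² − (Σy)² = 1199.7 − 1183.36 = 16.34
r = 106.6 / √(2750.2 × 16.34) = 106.6 / 211.9865 ≈ 0.503

0.503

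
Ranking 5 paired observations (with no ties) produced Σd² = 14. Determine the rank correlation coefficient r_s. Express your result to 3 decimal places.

0.300

ρ = 1 − 6Σd² / [n(n²−1)] = 1 − 6×14 / (5×24)
  = 1 − 84/120 = 1 − 0.7000 ≈ 0.300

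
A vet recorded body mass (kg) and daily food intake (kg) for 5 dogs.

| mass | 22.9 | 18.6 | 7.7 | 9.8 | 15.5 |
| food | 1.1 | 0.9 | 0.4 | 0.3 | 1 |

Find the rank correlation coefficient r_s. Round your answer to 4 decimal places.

0.8000

Rank mass: 5, 4, 1, 2, 3
Rank food: 5, 3, 2, 1, 4
d = rank(mass) − rank(food): 0, 1, -1, 1, -1; Σd² = 4
ρ = 1 − 6Σd² / [n(n²−1)] = 1 − 6×4 / (5×24) = 1 − 24/120 ≈ 0.8000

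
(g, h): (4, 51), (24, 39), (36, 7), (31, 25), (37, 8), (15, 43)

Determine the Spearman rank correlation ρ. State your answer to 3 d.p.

-0.943

Rank g: 1, 3, 5, 4, 6, 2
Rank h: 6, 4, 1, 3, 2, 5
d = rank(g) − rank(h): -5, -1, 4, 1, 4, -3; Σd² = 68
ρ = 1 − 6Σd² / [n(n²−1)] = 1 − 6×68 / (6×35) = 1 − 408/210 ≈ -0.943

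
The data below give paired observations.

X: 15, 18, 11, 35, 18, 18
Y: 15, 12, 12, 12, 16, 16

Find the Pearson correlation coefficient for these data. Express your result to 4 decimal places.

-0.2599

n = 6, ΣX = 115, ΣY = 83, ΣX² = 2543, ΣY² = 1169, ΣXY = 1569
nΣXY − ΣXΣY = 9414 − 9545 = -131
nΣX² − (ΣX)² = 15258 − 13225 = 2033; nΣY² − (ΣY)² = 7014 − 6889 = 125
r = -131 / √(2033 × 125) = -131 / 504.1081 ≈ -0.2599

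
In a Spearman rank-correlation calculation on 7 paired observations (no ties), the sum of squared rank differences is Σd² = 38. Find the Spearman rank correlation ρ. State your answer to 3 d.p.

0.321

ρ = 1 − 6Σd² / [n(n²−1)] = 1 − 6×38 / (7×48)
  = 1 − 228/336 = 1 − 0.6786 ≈ 0.321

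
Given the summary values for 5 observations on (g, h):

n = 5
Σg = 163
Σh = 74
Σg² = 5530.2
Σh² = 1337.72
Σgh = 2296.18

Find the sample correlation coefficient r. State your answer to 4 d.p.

r = (nΣgh − ΣgΣh) / √[(nΣg² − (Σg)²)(nΣh² − (Σh)²)]
Numerator: 5×2296.18 − 163×74 = -581.1
Denominator: √[(27651 − 26569)(6688.6 − 5476)] = √[1082 × 1212.6] = 1145.4402
r = -581.1 / 1145.4402 ≈ -0.5073

-0.5073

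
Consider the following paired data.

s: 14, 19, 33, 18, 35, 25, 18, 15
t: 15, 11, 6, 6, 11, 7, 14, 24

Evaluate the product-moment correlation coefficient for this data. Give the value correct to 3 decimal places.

n = 8, Σs = 177, Σt = 94, Σs² = 4369, Σt² = 1360, Σst = 1897
nΣst − ΣsΣt = 15176 − 16638 = -1462
nΣs² − (Σs)² = 34952 − 31329 = 3623; nΣt² − (Σt)² = 10880 − 8836 = 2044
r = -1462 / √(3623 × 2044) = -1462 / 2721.2887 ≈ -0.537

-0.537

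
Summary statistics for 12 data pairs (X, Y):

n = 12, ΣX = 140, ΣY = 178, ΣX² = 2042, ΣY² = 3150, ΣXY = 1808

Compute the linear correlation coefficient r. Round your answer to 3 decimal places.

-0.589

r = (nΣXY − ΣXΣY) / √[(nΣX² − (ΣX)²)(nΣY² − (ΣY)²)]
Numerator: 12×1808 − 140×178 = -3224
Denominator: √[(24504 − 19600)(37800 − 31684)] = √[4904 × 6116] = 5476.5741
r = -3224 / 5476.5741 ≈ -0.589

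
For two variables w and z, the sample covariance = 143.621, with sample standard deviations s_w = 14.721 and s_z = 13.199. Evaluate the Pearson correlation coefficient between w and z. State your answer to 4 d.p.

0.7392

r = Cov(w,z) / (s_w · s_z) = 143.621 / (14.721 × 13.199)
  = 143.621 / 194.3025 ≈ 0.7392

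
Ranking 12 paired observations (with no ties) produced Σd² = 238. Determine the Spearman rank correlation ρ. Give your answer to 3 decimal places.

ρ = 1 − 6Σd² / [n(n²−1)] = 1 − 6×238 / (12×143)
  = 1 − 1428/1716 = 1 − 0.8322 ≈ 0.168

0.168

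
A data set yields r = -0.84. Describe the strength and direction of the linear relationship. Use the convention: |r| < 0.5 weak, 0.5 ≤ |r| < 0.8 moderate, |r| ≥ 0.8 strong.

strong negative

r = -0.84 < 0 so the relationship is negative.
|r| = 0.84, which falls in the strong range.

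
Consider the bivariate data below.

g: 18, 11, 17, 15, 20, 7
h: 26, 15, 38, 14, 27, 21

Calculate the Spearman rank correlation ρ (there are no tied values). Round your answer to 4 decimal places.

Rank g: 5, 2, 4, 3, 6, 1
Rank h: 4, 2, 6, 1, 5, 3
d = rank(g) − rank(h): 1, 0, -2, 2, 1, -2; Σd² = 14
ρ = 1 − 6Σd² / [n(n²−1)] = 1 − 6×14 / (6×35) = 1 − 84/210 ≈ 0.6000

0.6000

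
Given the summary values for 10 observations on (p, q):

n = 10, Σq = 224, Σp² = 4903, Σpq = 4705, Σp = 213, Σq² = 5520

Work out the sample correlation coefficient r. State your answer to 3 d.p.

r = (nΣpq − ΣpΣq) / √[(nΣp² − (Σp)²)(nΣq² − (Σq)²)]
Numerator: 10×4705 − 213×224 = -662
Denominator: √[(49030 − 45369)(55200 − 50176)] = √[3661 × 5024] = 4288.6902
r = -662 / 4288.6902 ≈ -0.154

-0.154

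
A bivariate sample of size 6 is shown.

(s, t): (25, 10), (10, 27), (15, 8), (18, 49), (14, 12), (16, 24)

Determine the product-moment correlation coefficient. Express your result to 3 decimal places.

-0.127

n = 6, Σs = 98, Σt = 130, Σs² = 1726, Σt² = 4014, Σst = 2074
nΣst − ΣsΣt = 12444 − 12740 = -296
nΣs² − (Σs)² = 10356 − 9604 = 752; nΣt² − (Σt)² = 24084 − 16900 = 7184
r = -296 / √(752 × 7184) = -296 / 2324.2995 ≈ -0.127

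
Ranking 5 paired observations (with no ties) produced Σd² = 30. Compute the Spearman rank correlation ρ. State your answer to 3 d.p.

-0.500

ρ = 1 − 6Σd² / [n(n²−1)] = 1 − 6×30 / (5×24)
  = 1 − 180/120 = 1 − 1.5000 ≈ -0.500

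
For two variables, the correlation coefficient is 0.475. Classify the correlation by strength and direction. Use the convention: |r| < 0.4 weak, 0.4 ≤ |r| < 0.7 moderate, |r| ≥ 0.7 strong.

r = 0.475 > 0 so the relationship is positive.
|r| = 0.475, which falls in the moderate range.

moderate positive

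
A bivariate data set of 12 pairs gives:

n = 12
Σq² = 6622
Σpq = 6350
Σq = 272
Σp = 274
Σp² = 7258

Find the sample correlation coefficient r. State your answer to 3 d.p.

r = (nΣpq − ΣpΣq) / √[(nΣp² − (Σp)²)(nΣq² − (Σq)²)]
Numerator: 12×6350 − 274×272 = 1672
Denominator: √[(87096 − 75076)(79464 − 73984)] = √[12020 × 5480] = 8116.0089
r = 1672 / 8116.0089 ≈ 0.206

0.206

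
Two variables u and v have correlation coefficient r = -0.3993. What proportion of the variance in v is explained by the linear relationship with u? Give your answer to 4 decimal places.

r² = (-0.3993)² = 0.1594

0.1594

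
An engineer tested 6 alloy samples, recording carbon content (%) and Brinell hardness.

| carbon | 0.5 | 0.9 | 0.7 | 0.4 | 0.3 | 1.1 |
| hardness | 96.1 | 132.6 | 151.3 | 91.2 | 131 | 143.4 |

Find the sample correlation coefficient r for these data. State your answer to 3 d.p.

n = 6, Σx = 3.9, Σy = 745.6, Σx² = 3.01, Σy² = 95751.66, Σxy = 506.82
nΣxy − ΣxΣy = 3040.92 − 2907.84 = 133.08
nΣx² − (Σx)² = 18.06 − 15.21 = 2.85; nΣy² − (Σy)² = 574509.96 − 555919.36 = 18590.6
r = 133.08 / √(2.85 × 18590.6) = 133.08 / 230.1808 ≈ 0.578

0.578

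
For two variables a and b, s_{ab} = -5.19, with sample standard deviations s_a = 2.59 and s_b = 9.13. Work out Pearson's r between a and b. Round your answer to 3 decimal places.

r = Cov(a,b) / (s_a · s_b) = -5.19 / (2.59 × 9.13)
  = -5.19 / 23.6467 ≈ -0.219

-0.219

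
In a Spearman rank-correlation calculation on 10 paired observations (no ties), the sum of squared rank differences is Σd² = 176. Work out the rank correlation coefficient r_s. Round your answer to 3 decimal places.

-0.067

ρ = 1 − 6Σd² / [n(n²−1)] = 1 − 6×176 / (10×99)
  = 1 − 1056/990 = 1 − 1.0667 ≈ -0.067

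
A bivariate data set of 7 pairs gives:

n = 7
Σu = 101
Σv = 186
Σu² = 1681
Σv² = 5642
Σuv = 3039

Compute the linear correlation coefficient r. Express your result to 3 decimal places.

r = (nΣuv − ΣuΣv) / √[(nΣu² − (Σu)²)(nΣv² − (Σv)²)]
Numerator: 7×3039 − 101×186 = 2487
Denominator: √[(11767 − 10201)(39494 − 34596)] = √[1566 × 4898] = 2769.5249
r = 2487 / 2769.5249 ≈ 0.898

0.898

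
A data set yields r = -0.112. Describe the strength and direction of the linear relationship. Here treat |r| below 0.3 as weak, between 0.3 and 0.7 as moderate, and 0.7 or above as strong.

r = -0.112 < 0 so the relationship is negative.
|r| = 0.112, which falls in the weak range.

weak negative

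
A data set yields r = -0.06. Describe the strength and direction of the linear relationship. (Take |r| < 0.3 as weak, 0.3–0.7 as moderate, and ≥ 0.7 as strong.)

weak negative

r = -0.06 < 0 so the relationship is negative.
|r| = 0.06, which falls in the weak range.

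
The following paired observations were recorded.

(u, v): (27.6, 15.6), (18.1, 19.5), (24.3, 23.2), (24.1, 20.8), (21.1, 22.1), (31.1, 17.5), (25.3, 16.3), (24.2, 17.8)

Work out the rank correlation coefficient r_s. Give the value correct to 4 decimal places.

-0.6190

Rank u: 7, 1, 5, 3, 2, 8, 6, 4
Rank v: 1, 5, 8, 6, 7, 3, 2, 4
d = rank(u) − rank(v): 6, -4, -3, -3, -5, 5, 4, 0; Σd² = 136
ρ = 1 − 6Σd² / [n(n²−1)] = 1 − 6×136 / (8×63) = 1 − 816/504 ≈ -0.6190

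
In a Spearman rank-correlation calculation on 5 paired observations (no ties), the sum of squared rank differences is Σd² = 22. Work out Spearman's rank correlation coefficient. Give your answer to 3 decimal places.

ρ = 1 − 6Σd² / [n(n²−1)] = 1 − 6×22 / (5×24)
  = 1 − 132/120 = 1 − 1.1000 ≈ -0.100

-0.100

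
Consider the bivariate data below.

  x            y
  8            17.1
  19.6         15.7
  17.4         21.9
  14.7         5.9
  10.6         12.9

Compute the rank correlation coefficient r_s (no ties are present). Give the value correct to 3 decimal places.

Rank x: 1, 5, 4, 3, 2
Rank y: 4, 3, 5, 1, 2
d = rank(x) − rank(y): -3, 2, -1, 2, 0; Σd² = 18
ρ = 1 − 6Σd² / [n(n²−1)] = 1 − 6×18 / (5×24) = 1 − 108/120 ≈ 0.100

0.100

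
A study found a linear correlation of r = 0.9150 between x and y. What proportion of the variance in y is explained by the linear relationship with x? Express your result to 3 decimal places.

r² = (0.9150)² = 0.837

0.837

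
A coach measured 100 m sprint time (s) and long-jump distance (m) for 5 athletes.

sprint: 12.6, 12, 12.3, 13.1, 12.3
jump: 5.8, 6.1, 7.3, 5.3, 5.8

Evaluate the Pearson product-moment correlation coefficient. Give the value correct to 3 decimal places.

-0.559

n = 5, Σx = 62.3, Σy = 30.3, Σx² = 776.95, Σy² = 185.87, Σxy = 376.84
nΣxy − ΣxΣy = 1884.2 − 1887.69 = -3.49
nΣx² − (Σx)² = 3884.75 − 3881.29 = 3.46; nΣy² − (Σy)² = 929.35 − 918.09 = 11.26
r = -3.49 / √(3.46 × 11.26) = -3.49 / 6.2418 ≈ -0.559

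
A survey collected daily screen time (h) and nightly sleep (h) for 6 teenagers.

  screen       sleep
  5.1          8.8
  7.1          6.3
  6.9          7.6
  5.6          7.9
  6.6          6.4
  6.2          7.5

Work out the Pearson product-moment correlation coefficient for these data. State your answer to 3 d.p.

n = 6, Σx = 37.5, Σy = 44.5, Σx² = 237.39, Σy² = 334.51, Σxy = 275.03
nΣxy − ΣxΣy = 1650.18 − 1668.75 = -18.57
nΣx² − (Σx)² = 1424.34 − 1406.25 = 18.09; nΣy² − (Σy)² = 2007.06 − 1980.25 = 26.81
r = -18.57 / √(18.09 × 26.81) = -18.57 / 22.0226 ≈ -0.843

-0.843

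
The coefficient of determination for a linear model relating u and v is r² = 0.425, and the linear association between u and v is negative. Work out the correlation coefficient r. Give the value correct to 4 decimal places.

-0.6519

|r| = √0.425 = 0.6519
The association is negative, so r = −0.6519.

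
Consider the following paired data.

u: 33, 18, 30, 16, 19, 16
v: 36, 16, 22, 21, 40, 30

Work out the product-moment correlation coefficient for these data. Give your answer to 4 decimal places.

n = 6, Σu = 132, Σv = 165, Σu² = 3186, Σv² = 4977, Σuv = 3712
nΣuv − ΣuΣv = 22272 − 21780 = 492
nΣu² − (Σu)² = 19116 − 17424 = 1692; nΣv² − (Σv)² = 29862 − 27225 = 2637
r = 492 / √(1692 × 2637) = 492 / 2112.2983 ≈ 0.2329

0.2329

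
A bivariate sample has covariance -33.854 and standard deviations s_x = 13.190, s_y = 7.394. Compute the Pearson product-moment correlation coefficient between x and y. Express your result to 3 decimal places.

r = Cov(x,y) / (s_x · s_y) = -33.854 / (13.190 × 7.394)
  = -33.854 / 97.5269 ≈ -0.347

-0.347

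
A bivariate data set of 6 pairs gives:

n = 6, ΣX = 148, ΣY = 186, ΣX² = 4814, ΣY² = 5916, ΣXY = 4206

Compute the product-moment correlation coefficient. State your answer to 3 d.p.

-0.914

r = (nΣXY − ΣXΣY) / √[(nΣX² − (ΣX)²)(nΣY² − (ΣY)²)]
Numerator: 6×4206 − 148×186 = -2292
Denominator: √[(28884 − 21904)(35496 − 34596)] = √[6980 × 900] = 2506.3918
r = -2292 / 2506.3918 ≈ -0.914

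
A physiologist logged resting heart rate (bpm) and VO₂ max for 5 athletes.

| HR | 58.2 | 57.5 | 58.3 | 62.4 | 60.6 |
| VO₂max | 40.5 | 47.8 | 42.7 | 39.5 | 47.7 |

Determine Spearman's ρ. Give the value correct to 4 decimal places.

-0.6000

Rank HR: 2, 1, 3, 5, 4
Rank VO₂max: 2, 5, 3, 1, 4
d = rank(HR) − rank(VO₂max): 0, -4, 0, 4, 0; Σd² = 32
ρ = 1 − 6Σd² / [n(n²−1)] = 1 − 6×32 / (5×24) = 1 − 192/120 ≈ -0.6000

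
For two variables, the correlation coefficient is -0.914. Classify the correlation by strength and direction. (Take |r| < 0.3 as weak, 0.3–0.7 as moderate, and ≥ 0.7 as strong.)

strong negative

r = -0.914 < 0 so the relationship is negative.
|r| = 0.914, which falls in the strong range.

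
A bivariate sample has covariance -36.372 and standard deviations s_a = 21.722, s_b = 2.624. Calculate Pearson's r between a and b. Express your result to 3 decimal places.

-0.638

r = Cov(a,b) / (s_a · s_b) = -36.372 / (21.722 × 2.624)
  = -36.372 / 56.9985 ≈ -0.638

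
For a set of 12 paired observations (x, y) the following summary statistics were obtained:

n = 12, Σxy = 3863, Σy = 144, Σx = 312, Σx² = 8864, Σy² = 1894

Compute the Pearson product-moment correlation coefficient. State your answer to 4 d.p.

0.3368

r = (nΣxy − ΣxΣy) / √[(nΣx² − (Σx)²)(nΣy² − (Σy)²)]
Numerator: 12×3863 − 312×144 = 1428
Denominator: √[(106368 − 97344)(22728 − 20736)] = √[9024 × 1992] = 4239.7887
r = 1428 / 4239.7887 ≈ 0.3368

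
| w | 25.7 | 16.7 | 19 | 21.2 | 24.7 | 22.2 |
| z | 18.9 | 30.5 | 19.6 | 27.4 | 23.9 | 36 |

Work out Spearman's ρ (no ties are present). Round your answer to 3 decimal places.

-0.429

Rank w: 6, 1, 2, 3, 5, 4
Rank z: 1, 5, 2, 4, 3, 6
d = rank(w) − rank(z): 5, -4, 0, -1, 2, -2; Σd² = 50
ρ = 1 − 6Σd² / [n(n²−1)] = 1 − 6×50 / (6×35) = 1 − 300/210 ≈ -0.429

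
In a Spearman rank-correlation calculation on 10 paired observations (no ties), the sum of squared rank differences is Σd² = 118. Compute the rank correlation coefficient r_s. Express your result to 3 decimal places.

0.285

ρ = 1 − 6Σd² / [n(n²−1)] = 1 − 6×118 / (10×99)
  = 1 − 708/990 = 1 − 0.7152 ≈ 0.285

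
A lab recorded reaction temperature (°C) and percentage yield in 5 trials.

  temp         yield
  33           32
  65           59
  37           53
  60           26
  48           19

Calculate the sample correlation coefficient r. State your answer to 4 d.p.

0.1431

n = 5, Σx = 243, Σy = 189, Σx² = 12587, Σy² = 8351, Σxy = 9324
nΣxy − ΣxΣy = 46620 − 45927 = 693
nΣx² − (Σx)² = 62935 − 59049 = 3886; nΣy² − (Σy)² = 41755 − 35721 = 6034
r = 693 / √(3886 × 6034) = 693 / 4842.3263 ≈ 0.1431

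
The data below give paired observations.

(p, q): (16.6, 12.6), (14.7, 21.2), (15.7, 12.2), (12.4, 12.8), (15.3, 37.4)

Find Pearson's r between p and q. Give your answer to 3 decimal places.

0.089

n = 5, Σp = 74.7, Σq = 96.2, Σp² = 1125.99, Σq² = 2319.64, Σpq = 1443.28
nΣpq − ΣpΣq = 7216.4 − 7186.14 = 30.26
nΣp² − (Σp)² = 5629.95 − 5580.09 = 49.86; nΣq² − (Σq)² = 11598.2 − 9254.44 = 2343.76
r = 30.26 / √(49.86 × 2343.76) = 30.26 / 341.8477 ≈ 0.089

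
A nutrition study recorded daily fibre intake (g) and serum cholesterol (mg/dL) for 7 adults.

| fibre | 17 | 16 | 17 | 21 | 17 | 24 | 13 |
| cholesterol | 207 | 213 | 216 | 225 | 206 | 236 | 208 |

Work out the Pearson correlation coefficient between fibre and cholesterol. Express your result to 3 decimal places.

0.891

n = 7, Σx = 125, Σy = 1511, Σx² = 2309, Σy² = 326895, Σxy = 27194
nΣxy − ΣxΣy = 190358 − 188875 = 1483
nΣx² − (Σx)² = 16163 − 15625 = 538; nΣy² − (Σy)² = 2288265 − 2283121 = 5144
r = 1483 / √(538 × 5144) = 1483 / 1663.5721 ≈ 0.891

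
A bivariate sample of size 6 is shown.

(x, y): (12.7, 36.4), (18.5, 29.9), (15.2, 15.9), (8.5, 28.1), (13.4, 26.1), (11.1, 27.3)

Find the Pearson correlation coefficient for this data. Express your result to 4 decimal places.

n = 6, Σx = 79.4, Σy = 163.7, Σx² = 1109.6, Σy² = 4687.89, Σxy = 2148.73
nΣxy − ΣxΣy = 12892.38 − 12997.78 = -105.4
nΣx² − (Σx)² = 6657.6 − 6304.36 = 353.24; nΣy² − (Σy)² = 28127.34 − 26797.69 = 1329.65
r = -105.4 / √(353.24 × 1329.65) = -105.4 / 685.3361 ≈ -0.1538

-0.1538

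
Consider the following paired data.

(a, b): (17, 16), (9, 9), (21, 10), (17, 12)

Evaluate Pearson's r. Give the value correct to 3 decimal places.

n = 4, Σa = 64, Σb = 47, Σa² = 1100, Σb² = 581, Σab = 767
nΣab − ΣaΣb = 3068 − 3008 = 60
nΣa² − (Σa)² = 4400 − 4096 = 304; nΣb² − (Σb)² = 2324 − 2209 = 115
r = 60 / √(304 × 115) = 60 / 186.9759 ≈ 0.321

0.321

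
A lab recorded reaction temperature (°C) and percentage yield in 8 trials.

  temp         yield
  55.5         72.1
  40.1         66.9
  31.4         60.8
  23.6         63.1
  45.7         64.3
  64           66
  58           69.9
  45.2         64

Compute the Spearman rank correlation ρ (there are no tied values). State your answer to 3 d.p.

0.690

Rank temp: 6, 3, 2, 1, 5, 8, 7, 4
Rank yield: 8, 6, 1, 2, 4, 5, 7, 3
d = rank(temp) − rank(yield): -2, -3, 1, -1, 1, 3, 0, 1; Σd² = 26
ρ = 1 − 6Σd² / [n(n²−1)] = 1 − 6×26 / (8×63) = 1 − 156/504 ≈ 0.690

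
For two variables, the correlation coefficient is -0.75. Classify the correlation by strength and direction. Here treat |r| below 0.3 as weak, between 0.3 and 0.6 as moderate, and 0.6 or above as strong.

r = -0.75 < 0 so the relationship is negative.
|r| = 0.75, which falls in the strong range.

strong negative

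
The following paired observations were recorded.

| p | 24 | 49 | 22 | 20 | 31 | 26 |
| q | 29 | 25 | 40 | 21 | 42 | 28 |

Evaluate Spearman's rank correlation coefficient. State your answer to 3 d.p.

Rank p: 3, 6, 2, 1, 5, 4
Rank q: 4, 2, 5, 1, 6, 3
d = rank(p) − rank(q): -1, 4, -3, 0, -1, 1; Σd² = 28
ρ = 1 − 6Σd² / [n(n²−1)] = 1 − 6×28 / (6×35) = 1 − 168/210 ≈ 0.200

0.200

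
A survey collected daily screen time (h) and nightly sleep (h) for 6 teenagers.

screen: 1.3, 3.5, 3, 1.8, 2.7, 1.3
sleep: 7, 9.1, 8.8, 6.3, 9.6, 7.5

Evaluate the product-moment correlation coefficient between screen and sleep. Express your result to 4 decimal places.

n = 6, Σx = 13.6, Σy = 48.3, Σx² = 35.16, Σy² = 397.35, Σxy = 114.36
nΣxy − ΣxΣy = 686.16 − 656.88 = 29.28
nΣx² − (Σx)² = 210.96 − 184.96 = 26; nΣy² − (Σy)² = 2384.1 − 2332.89 = 51.21
r = 29.28 / √(26 × 51.21) = 29.28 / 36.4892 ≈ 0.8024

0.8024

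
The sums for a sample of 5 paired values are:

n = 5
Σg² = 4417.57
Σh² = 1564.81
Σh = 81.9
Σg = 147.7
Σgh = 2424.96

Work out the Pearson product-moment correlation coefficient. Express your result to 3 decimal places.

0.051

r = (nΣgh − ΣgΣh) / √[(nΣg² − (Σg)²)(nΣh² − (Σh)²)]
Numerator: 5×2424.96 − 147.7×81.9 = 28.17
Denominator: √[(22087.85 − 21815.29)(7824.05 − 6707.61)] = √[272.56 × 1116.44] = 551.6311
r = 28.17 / 551.6311 ≈ 0.051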